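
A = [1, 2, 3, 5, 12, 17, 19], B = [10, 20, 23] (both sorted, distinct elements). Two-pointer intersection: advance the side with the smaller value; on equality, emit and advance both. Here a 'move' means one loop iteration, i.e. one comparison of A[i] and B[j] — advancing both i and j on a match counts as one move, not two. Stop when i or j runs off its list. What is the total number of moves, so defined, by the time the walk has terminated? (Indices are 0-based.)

i=0 j=0: 1<10, i++
i=1 j=0: 2<10, i++
i=2 j=0: 3<10, i++
i=3 j=0: 5<10, i++
i=4 j=0: 12>10, j++
i=4 j=1: 12<20, i++
i=5 j=1: 17<20, i++
i=6 j=1: 19<20, i++

8 moves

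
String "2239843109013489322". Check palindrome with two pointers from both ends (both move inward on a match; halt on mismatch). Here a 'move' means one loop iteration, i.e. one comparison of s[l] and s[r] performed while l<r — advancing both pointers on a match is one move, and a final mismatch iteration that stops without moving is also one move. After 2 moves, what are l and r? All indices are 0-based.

l=2, r=16

[0,18] '2'=='2' → l++,r--
[1,17] '2'=='2' → l++,r--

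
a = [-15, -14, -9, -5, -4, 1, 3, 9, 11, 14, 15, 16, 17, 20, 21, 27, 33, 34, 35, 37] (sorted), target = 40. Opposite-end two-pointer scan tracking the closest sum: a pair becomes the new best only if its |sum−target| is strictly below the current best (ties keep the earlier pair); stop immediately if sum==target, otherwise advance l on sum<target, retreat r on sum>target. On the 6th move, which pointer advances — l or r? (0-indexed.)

[0,19] -15+37=22 d=18 * → l++
[1,19] -14+37=23 d=17 * → l++
[2,19] -9+37=28 d=12 * → l++
[3,19] -5+37=32 d=8 * → l++
[4,19] -4+37=33 d=7 * → l++
[5,19] 1+37=38 d=2 * → l++

l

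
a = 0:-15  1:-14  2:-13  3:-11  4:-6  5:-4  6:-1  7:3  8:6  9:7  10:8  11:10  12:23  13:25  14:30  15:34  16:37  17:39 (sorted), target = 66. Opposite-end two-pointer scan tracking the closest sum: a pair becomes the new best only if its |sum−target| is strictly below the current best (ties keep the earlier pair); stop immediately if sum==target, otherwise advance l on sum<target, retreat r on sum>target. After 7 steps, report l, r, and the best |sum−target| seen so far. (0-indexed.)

l=7, r=17, best |Δ|=28

l=0 r=17: -15+39=24 d=42 *, l++
l=1 r=17: -14+39=25 d=41 *, l++
l=2 r=17: -13+39=26 d=40 *, l++
l=3 r=17: -11+39=28 d=38 *, l++
l=4 r=17: -6+39=33 d=33 *, l++
l=5 r=17: -4+39=35 d=31 *, l++
l=6 r=17: -1+39=38 d=28 *, l++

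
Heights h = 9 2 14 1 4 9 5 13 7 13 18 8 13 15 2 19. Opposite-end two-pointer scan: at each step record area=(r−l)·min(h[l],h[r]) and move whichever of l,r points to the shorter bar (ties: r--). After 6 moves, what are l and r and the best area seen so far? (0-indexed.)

l=6, r=15, best area=182

l=0 r=15: min(9,19)*15=135 best=135 *, l++
l=1 r=15: min(2,19)*14=28 best=135, l++
l=2 r=15: min(14,19)*13=182 best=182 *, l++
l=3 r=15: min(1,19)*12=12 best=182, l++
l=4 r=15: min(4,19)*11=44 best=182, l++
l=5 r=15: min(9,19)*10=90 best=182, l++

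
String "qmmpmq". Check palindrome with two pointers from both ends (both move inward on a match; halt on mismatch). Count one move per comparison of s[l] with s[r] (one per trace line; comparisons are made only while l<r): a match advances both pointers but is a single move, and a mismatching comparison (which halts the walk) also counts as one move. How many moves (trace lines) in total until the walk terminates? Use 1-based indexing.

3 moves

l=1 r=6: 'q'=='q', l++,r--
l=2 r=5: 'm'=='m', l++,r--
l=3 r=4: 'm'!='p', stop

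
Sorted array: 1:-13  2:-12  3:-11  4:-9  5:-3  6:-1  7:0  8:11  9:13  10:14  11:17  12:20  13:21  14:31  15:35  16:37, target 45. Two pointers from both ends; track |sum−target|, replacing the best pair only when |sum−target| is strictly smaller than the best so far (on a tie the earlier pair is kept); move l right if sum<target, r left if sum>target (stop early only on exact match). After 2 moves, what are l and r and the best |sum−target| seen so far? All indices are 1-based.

l=3, r=16, best |Δ|=20

l=1 r=16: -13+37=24 d=21 *, l++
l=2 r=16: -12+37=25 d=20 *, l++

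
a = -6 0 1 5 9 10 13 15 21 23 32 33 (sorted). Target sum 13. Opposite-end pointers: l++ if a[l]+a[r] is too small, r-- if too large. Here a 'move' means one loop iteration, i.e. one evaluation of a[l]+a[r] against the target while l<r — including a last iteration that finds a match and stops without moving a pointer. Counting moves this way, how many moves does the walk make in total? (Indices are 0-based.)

7 moves

l=0 r=11: -6+33=27 >13, r--
l=0 r=10: -6+32=26 >13, r--
l=0 r=9: -6+23=17 >13, r--
l=0 r=8: -6+21=15 >13, r--
l=0 r=7: -6+15=9 <13, l++
l=1 r=7: 0+15=15 >13, r--
l=1 r=6: 0+13=13, found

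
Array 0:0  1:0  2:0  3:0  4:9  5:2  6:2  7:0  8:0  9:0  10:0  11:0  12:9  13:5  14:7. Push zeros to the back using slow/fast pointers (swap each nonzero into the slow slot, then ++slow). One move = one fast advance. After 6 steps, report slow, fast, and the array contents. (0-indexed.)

slow=0 fast=0: a[fast]=0, fast++
slow=0 fast=1: a[fast]=0, fast++
slow=0 fast=2: a[fast]=0, fast++
slow=0 fast=3: a[fast]=0, fast++
slow=0 fast=4: a[fast]=9≠0 swap→a[0]=9, slow++,fast++
slow=1 fast=5: a[fast]=2≠0 swap→a[1]=2, slow++,fast++

slow=2, fast=6, a=[9, 2, 0, 0, 0, 0, 2, 0, 0, 0, 0, 0, 9, 5, 7]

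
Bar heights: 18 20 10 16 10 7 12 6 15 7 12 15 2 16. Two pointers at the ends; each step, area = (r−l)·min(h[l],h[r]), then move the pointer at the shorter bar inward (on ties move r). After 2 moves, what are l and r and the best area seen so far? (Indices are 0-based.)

l=0, r=11, best area=208

l=0 r=13: min(18,16)*13=208 best=208 *, r--
l=0 r=12: min(18,2)*12=24 best=208, r--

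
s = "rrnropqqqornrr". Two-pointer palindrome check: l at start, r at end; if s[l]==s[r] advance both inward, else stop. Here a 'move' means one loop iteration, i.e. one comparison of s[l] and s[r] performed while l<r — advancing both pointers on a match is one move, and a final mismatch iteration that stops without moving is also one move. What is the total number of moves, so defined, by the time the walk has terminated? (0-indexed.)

[0,13] 'r'=='r' → l++,r--
[1,12] 'r'=='r' → l++,r--
[2,11] 'n'=='n' → l++,r--
[3,10] 'r'=='r' → l++,r--
[4,9] 'o'=='o' → l++,r--
[5,8] 'p'!='q' → stop

6 moves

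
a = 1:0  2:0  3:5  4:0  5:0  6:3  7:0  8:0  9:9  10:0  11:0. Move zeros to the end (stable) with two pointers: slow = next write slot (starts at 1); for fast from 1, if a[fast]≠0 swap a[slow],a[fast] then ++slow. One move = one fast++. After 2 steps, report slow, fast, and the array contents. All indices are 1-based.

slow=1, fast=3, a=[0, 0, 5, 0, 0, 3, 0, 0, 9, 0, 0]

(s=1,f=1) a[fast]=0 → fast++
(s=1,f=2) a[fast]=0 → fast++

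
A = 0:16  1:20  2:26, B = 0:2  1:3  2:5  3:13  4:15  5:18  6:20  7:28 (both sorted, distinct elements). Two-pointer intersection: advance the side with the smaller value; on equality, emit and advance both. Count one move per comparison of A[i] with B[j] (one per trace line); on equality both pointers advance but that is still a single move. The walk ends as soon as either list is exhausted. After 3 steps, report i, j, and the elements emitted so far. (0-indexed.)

[i=0,j=0] 16>2 → j++
[i=0,j=1] 16>3 → j++
[i=0,j=2] 16>5 → j++

i=0, j=3, emitted=[]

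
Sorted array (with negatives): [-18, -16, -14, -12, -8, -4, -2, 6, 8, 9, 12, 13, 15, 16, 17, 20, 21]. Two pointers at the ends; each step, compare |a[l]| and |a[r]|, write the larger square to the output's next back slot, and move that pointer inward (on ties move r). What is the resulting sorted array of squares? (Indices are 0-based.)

[4, 16, 36, 64, 64, 81, 144, 144, 169, 196, 225, 256, 256, 289, 324, 400, 441]

l=0 r=16: |-18|<=|21| out[16]=441, r--
l=0 r=15: |-18|<=|20| out[15]=400, r--
l=0 r=14: |-18|>|17| out[14]=324, l++
l=1 r=14: |-16|<=|17| out[13]=289, r--
l=1 r=13: |-16|<=|16| out[12]=256, r--
l=1 r=12: |-16|>|15| out[11]=256, l++
l=2 r=12: |-14|<=|15| out[10]=225, r--
l=2 r=11: |-14|>|13| out[9]=196, l++
l=3 r=11: |-12|<=|13| out[8]=169, r--
l=3 r=10: |-12|<=|12| out[7]=144, r--
l=3 r=9: |-12|>|9| out[6]=144, l++
l=4 r=9: |-8|<=|9| out[5]=81, r--
l=4 r=8: |-8|<=|8| out[4]=64, r--
l=4 r=7: |-8|>|6| out[3]=64, l++
l=5 r=7: |-4|<=|6| out[2]=36, r--
l=5 r=6: |-4|>|-2| out[1]=16, l++
l=6 r=6: |-2|<=|-2| out[0]=4, r--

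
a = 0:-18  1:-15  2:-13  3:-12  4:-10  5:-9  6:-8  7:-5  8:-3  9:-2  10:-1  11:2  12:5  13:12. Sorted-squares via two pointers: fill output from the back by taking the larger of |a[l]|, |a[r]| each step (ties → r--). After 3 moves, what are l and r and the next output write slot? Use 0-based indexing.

l=0 r=13: |-18|>|12| out[13]=324, l++
l=1 r=13: |-15|>|12| out[12]=225, l++
l=2 r=13: |-13|>|12| out[11]=169, l++

l=3, r=13, next write slot=10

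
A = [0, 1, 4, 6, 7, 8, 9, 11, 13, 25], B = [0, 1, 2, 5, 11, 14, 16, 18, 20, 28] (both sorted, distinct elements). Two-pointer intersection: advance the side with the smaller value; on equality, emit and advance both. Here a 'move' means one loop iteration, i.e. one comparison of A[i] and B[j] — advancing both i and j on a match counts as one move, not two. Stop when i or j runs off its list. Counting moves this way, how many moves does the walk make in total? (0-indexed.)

[i=0,j=0] 0==0 emit → i++,j++
[i=1,j=1] 1==1 emit → i++,j++
[i=2,j=2] 4>2 → j++
[i=2,j=3] 4<5 → i++
[i=3,j=3] 6>5 → j++
[i=3,j=4] 6<11 → i++
[i=4,j=4] 7<11 → i++
[i=5,j=4] 8<11 → i++
[i=6,j=4] 9<11 → i++
[i=7,j=4] 11==11 emit → i++,j++
[i=8,j=5] 13<14 → i++
[i=9,j=5] 25>14 → j++
[i=9,j=6] 25>16 → j++
[i=9,j=7] 25>18 → j++
[i=9,j=8] 25>20 → j++
[i=9,j=9] 25<28 → i++

16 moves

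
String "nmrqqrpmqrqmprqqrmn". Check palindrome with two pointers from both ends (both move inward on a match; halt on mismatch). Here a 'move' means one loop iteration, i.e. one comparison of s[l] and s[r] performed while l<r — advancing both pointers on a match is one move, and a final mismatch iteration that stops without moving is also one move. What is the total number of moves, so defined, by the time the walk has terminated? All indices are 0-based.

[0,18] 'n'=='n' → l++,r--
[1,17] 'm'=='m' → l++,r--
[2,16] 'r'=='r' → l++,r--
[3,15] 'q'=='q' → l++,r--
[4,14] 'q'=='q' → l++,r--
[5,13] 'r'=='r' → l++,r--
[6,12] 'p'=='p' → l++,r--
[7,11] 'm'=='m' → l++,r--
[8,10] 'q'=='q' → l++,r--

9 moves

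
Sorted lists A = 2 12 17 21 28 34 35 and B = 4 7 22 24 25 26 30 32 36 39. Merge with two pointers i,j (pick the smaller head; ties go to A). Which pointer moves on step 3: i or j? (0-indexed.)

i=0 j=0: A[i]=2<=B[j]=4 take 2, i++
i=1 j=0: A[i]=12>B[j]=4 take 4, j++
i=1 j=1: A[i]=12>B[j]=7 take 7, j++

j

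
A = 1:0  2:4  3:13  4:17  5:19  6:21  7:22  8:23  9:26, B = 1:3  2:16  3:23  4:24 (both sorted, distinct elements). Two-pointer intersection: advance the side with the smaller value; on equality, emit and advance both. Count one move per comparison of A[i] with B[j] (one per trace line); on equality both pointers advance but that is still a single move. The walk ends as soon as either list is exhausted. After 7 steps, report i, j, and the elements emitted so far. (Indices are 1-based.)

i=1 j=1: 0<3, i++
i=2 j=1: 4>3, j++
i=2 j=2: 4<16, i++
i=3 j=2: 13<16, i++
i=4 j=2: 17>16, j++
i=4 j=3: 17<23, i++
i=5 j=3: 19<23, i++

i=6, j=3, emitted=[]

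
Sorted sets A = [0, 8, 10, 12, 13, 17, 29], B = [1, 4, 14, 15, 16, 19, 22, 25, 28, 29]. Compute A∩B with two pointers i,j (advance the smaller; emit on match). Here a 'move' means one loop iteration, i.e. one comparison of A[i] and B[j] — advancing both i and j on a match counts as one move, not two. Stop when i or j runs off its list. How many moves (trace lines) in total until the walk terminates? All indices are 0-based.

16 moves

[i=0,j=0] 0<1 → i++
[i=1,j=0] 8>1 → j++
[i=1,j=1] 8>4 → j++
[i=1,j=2] 8<14 → i++
[i=2,j=2] 10<14 → i++
[i=3,j=2] 12<14 → i++
[i=4,j=2] 13<14 → i++
[i=5,j=2] 17>14 → j++
[i=5,j=3] 17>15 → j++
[i=5,j=4] 17>16 → j++
[i=5,j=5] 17<19 → i++
[i=6,j=5] 29>19 → j++
[i=6,j=6] 29>22 → j++
[i=6,j=7] 29>25 → j++
[i=6,j=8] 29>28 → j++
[i=6,j=9] 29==29 emit → i++,j++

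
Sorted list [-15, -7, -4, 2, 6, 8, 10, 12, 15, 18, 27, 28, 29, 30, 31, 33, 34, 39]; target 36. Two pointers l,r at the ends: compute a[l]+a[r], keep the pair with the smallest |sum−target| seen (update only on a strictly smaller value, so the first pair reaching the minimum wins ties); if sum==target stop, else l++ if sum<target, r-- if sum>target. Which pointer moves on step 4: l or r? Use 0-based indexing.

r

[0,17] -15+39=24 d=12 * → l++
[1,17] -7+39=32 d=4 * → l++
[2,17] -4+39=35 d=1 * → l++
[3,17] 2+39=41 d=5 → r--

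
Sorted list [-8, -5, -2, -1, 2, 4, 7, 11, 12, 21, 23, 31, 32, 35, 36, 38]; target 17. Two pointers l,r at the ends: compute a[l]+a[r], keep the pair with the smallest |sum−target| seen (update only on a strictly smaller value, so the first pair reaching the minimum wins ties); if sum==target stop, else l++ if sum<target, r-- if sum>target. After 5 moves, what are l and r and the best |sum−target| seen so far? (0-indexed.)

[0,15] -8+38=30 d=13 * → r--
[0,14] -8+36=28 d=11 * → r--
[0,13] -8+35=27 d=10 * → r--
[0,12] -8+32=24 d=7 * → r--
[0,11] -8+31=23 d=6 * → r--

l=0, r=10, best |Δ|=6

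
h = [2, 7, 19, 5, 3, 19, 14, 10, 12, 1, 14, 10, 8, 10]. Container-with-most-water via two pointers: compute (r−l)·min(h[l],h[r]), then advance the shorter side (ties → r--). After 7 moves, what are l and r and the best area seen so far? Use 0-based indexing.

l=2, r=8, best area=112

[0,13] min(2,10)*13=26 best=26 * → l++
[1,13] min(7,10)*12=84 best=84 * → l++
[2,13] min(19,10)*11=110 best=110 * → r--
[2,12] min(19,8)*10=80 best=110 → r--
[2,11] min(19,10)*9=90 best=110 → r--
[2,10] min(19,14)*8=112 best=112 * → r--
[2,9] min(19,1)*7=7 best=112 → r--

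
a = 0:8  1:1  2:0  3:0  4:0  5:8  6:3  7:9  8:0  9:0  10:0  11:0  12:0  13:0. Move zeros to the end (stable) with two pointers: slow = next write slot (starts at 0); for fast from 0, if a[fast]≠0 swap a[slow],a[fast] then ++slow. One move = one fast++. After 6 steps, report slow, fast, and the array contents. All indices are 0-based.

slow=3, fast=6, a=[8, 1, 8, 0, 0, 0, 3, 9, 0, 0, 0, 0, 0, 0]

(s=0,f=0) a[fast]=8≠0 swap→a[0]=8 → slow++,fast++
(s=1,f=1) a[fast]=1≠0 swap→a[1]=1 → slow++,fast++
(s=2,f=2) a[fast]=0 → fast++
(s=2,f=3) a[fast]=0 → fast++
(s=2,f=4) a[fast]=0 → fast++
(s=2,f=5) a[fast]=8≠0 swap→a[2]=8 → slow++,fast++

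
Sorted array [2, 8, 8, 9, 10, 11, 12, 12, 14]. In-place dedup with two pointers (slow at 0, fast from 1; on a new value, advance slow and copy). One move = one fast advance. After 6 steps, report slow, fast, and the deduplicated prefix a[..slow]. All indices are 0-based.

slow=0 fast=1: a[fast]=8≠a[slow]=2 write a[1]=8, slow++,fast++
slow=1 fast=2: a[fast]=8=a[slow] dup, fast++
slow=1 fast=3: a[fast]=9≠a[slow]=8 write a[2]=9, slow++,fast++
slow=2 fast=4: a[fast]=10≠a[slow]=9 write a[3]=10, slow++,fast++
slow=3 fast=5: a[fast]=11≠a[slow]=10 write a[4]=11, slow++,fast++
slow=4 fast=6: a[fast]=12≠a[slow]=11 write a[5]=12, slow++,fast++

slow=5, fast=7, prefix=[2, 8, 9, 10, 11, 12]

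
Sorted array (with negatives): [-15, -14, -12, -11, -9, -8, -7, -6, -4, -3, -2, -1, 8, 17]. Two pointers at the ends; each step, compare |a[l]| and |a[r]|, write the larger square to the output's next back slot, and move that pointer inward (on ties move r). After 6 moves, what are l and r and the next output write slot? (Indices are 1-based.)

[1,14] |-15|<=|17| out[14]=289 → r--
[1,13] |-15|>|8| out[13]=225 → l++
[2,13] |-14|>|8| out[12]=196 → l++
[3,13] |-12|>|8| out[11]=144 → l++
[4,13] |-11|>|8| out[10]=121 → l++
[5,13] |-9|>|8| out[9]=81 → l++

l=6, r=13, next write slot=8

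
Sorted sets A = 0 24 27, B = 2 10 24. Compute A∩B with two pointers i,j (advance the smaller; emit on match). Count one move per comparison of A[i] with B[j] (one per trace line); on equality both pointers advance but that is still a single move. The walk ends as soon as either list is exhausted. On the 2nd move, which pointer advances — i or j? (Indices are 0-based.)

j

i=0 j=0: 0<2, i++
i=1 j=0: 24>2, j++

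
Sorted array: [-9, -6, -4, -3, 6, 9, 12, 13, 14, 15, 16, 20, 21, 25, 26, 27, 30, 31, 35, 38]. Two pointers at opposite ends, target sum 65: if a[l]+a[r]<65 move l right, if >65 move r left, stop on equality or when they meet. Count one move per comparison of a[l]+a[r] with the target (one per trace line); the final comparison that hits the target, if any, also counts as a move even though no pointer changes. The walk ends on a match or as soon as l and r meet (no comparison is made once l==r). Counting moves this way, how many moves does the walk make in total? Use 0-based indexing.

l=0 r=19: -9+38=29 <65, l++
l=1 r=19: -6+38=32 <65, l++
l=2 r=19: -4+38=34 <65, l++
l=3 r=19: -3+38=35 <65, l++
l=4 r=19: 6+38=44 <65, l++
l=5 r=19: 9+38=47 <65, l++
l=6 r=19: 12+38=50 <65, l++
l=7 r=19: 13+38=51 <65, l++
l=8 r=19: 14+38=52 <65, l++
l=9 r=19: 15+38=53 <65, l++
l=10 r=19: 16+38=54 <65, l++
l=11 r=19: 20+38=58 <65, l++
l=12 r=19: 21+38=59 <65, l++
l=13 r=19: 25+38=63 <65, l++
l=14 r=19: 26+38=64 <65, l++
l=15 r=19: 27+38=65, found

16 moves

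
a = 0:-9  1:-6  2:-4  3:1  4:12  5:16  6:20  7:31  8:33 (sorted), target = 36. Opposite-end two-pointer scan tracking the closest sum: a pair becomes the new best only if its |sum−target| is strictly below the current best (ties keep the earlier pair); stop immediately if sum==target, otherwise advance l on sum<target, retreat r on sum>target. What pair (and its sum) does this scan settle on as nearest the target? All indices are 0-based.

[0,8] -9+33=24 d=12 * → l++
[1,8] -6+33=27 d=9 * → l++
[2,8] -4+33=29 d=7 * → l++
[3,8] 1+33=34 d=2 * → l++
[4,8] 12+33=45 d=9 → r--
[4,7] 12+31=43 d=7 → r--
[4,6] 12+20=32 d=4 → l++
[5,6] 16+20=36 d=0 * → stop

pair (16, 20) with sum 36 (|Δ|=0)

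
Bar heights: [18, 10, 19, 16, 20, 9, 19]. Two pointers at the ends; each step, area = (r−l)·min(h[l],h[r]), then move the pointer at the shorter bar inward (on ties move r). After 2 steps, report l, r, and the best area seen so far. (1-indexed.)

l=1 r=7: min(18,19)*6=108 best=108 *, l++
l=2 r=7: min(10,19)*5=50 best=108, l++

l=3, r=7, best area=108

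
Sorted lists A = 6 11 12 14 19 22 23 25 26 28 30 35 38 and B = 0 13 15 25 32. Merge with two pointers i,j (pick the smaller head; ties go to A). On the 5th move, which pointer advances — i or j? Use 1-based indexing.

[i=1,j=1] A[i]=6>B[j]=0 take 0 → j++
[i=1,j=2] A[i]=6<=B[j]=13 take 6 → i++
[i=2,j=2] A[i]=11<=B[j]=13 take 11 → i++
[i=3,j=2] A[i]=12<=B[j]=13 take 12 → i++
[i=4,j=2] A[i]=14>B[j]=13 take 13 → j++

j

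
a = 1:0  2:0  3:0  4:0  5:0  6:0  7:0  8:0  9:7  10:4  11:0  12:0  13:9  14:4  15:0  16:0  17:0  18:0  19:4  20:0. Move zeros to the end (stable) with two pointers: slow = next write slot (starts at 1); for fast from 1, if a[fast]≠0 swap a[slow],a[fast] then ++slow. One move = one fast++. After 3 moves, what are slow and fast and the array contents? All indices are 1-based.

slow=1, fast=4, a=[0, 0, 0, 0, 0, 0, 0, 0, 7, 4, 0, 0, 9, 4, 0, 0, 0, 0, 4, 0]

slow=1 fast=1: a[fast]=0, fast++
slow=1 fast=2: a[fast]=0, fast++
slow=1 fast=3: a[fast]=0, fast++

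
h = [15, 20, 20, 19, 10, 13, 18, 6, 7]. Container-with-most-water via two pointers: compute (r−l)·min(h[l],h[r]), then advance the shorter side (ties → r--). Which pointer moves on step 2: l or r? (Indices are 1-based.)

[1,9] min(15,7)*8=56 best=56 * → r--
[1,8] min(15,6)*7=42 best=56 → r--

r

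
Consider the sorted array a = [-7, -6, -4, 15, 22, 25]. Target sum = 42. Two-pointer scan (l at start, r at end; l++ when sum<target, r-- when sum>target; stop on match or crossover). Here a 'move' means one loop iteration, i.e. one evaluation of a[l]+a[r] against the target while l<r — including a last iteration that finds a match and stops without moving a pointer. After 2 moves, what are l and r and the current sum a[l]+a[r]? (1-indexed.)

l=3, r=6, sum=21

[1,6] -7+25=18 <42 → l++
[2,6] -6+25=19 <42 → l++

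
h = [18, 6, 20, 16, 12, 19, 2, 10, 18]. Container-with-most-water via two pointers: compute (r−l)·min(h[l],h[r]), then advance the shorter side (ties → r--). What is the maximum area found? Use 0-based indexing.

max area = 144

l=0 r=8: min(18,18)*8=144 best=144 *, r--
l=0 r=7: min(18,10)*7=70 best=144, r--
l=0 r=6: min(18,2)*6=12 best=144, r--
l=0 r=5: min(18,19)*5=90 best=144, l++
l=1 r=5: min(6,19)*4=24 best=144, l++
l=2 r=5: min(20,19)*3=57 best=144, r--
l=2 r=4: min(20,12)*2=24 best=144, r--
l=2 r=3: min(20,16)*1=16 best=144, r--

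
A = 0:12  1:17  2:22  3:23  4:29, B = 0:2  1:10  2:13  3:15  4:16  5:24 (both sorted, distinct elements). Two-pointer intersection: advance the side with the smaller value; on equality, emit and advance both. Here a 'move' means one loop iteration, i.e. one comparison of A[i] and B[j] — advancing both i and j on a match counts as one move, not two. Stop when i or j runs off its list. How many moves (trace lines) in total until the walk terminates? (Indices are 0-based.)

10 moves

i=0 j=0: 12>2, j++
i=0 j=1: 12>10, j++
i=0 j=2: 12<13, i++
i=1 j=2: 17>13, j++
i=1 j=3: 17>15, j++
i=1 j=4: 17>16, j++
i=1 j=5: 17<24, i++
i=2 j=5: 22<24, i++
i=3 j=5: 23<24, i++
i=4 j=5: 29>24, j++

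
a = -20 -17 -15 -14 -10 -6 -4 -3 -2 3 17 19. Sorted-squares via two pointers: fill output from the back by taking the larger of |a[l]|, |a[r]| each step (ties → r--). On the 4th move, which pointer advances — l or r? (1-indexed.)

[1,12] |-20|>|19| out[12]=400 → l++
[2,12] |-17|<=|19| out[11]=361 → r--
[2,11] |-17|<=|17| out[10]=289 → r--
[2,10] |-17|>|3| out[9]=289 → l++

l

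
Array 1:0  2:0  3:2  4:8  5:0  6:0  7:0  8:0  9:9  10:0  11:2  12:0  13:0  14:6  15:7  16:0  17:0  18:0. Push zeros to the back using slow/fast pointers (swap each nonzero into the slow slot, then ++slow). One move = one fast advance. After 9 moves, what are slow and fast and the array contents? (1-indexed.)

slow=4, fast=10, a=[2, 8, 9, 0, 0, 0, 0, 0, 0, 0, 2, 0, 0, 6, 7, 0, 0, 0]

slow=1 fast=1: a[fast]=0, fast++
slow=1 fast=2: a[fast]=0, fast++
slow=1 fast=3: a[fast]=2≠0 swap→a[1]=2, slow++,fast++
slow=2 fast=4: a[fast]=8≠0 swap→a[2]=8, slow++,fast++
slow=3 fast=5: a[fast]=0, fast++
slow=3 fast=6: a[fast]=0, fast++
slow=3 fast=7: a[fast]=0, fast++
slow=3 fast=8: a[fast]=0, fast++
slow=3 fast=9: a[fast]=9≠0 swap→a[3]=9, slow++,fast++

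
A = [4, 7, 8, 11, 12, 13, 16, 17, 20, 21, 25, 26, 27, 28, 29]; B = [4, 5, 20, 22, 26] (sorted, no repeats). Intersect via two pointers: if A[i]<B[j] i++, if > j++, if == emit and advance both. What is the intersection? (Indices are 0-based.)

[i=0,j=0] 4==4 emit → i++,j++
[i=1,j=1] 7>5 → j++
[i=1,j=2] 7<20 → i++
[i=2,j=2] 8<20 → i++
[i=3,j=2] 11<20 → i++
[i=4,j=2] 12<20 → i++
[i=5,j=2] 13<20 → i++
[i=6,j=2] 16<20 → i++
[i=7,j=2] 17<20 → i++
[i=8,j=2] 20==20 emit → i++,j++
[i=9,j=3] 21<22 → i++
[i=10,j=3] 25>22 → j++
[i=10,j=4] 25<26 → i++
[i=11,j=4] 26==26 emit → i++,j++

intersection = [4, 20, 26]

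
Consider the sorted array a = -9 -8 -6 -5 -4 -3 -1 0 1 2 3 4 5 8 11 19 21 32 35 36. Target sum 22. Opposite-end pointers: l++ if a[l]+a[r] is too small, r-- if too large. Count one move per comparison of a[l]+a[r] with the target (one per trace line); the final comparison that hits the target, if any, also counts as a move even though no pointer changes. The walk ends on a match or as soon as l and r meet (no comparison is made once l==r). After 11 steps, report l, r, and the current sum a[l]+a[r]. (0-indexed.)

l=8, r=16, sum=22

[0,19] -9+36=27 >22 → r--
[0,18] -9+35=26 >22 → r--
[0,17] -9+32=23 >22 → r--
[0,16] -9+21=12 <22 → l++
[1,16] -8+21=13 <22 → l++
[2,16] -6+21=15 <22 → l++
[3,16] -5+21=16 <22 → l++
[4,16] -4+21=17 <22 → l++
[5,16] -3+21=18 <22 → l++
[6,16] -1+21=20 <22 → l++
[7,16] 0+21=21 <22 → l++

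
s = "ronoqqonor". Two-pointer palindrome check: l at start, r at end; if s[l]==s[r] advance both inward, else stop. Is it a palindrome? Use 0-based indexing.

[0,9] 'r'=='r' → l++,r--
[1,8] 'o'=='o' → l++,r--
[2,7] 'n'=='n' → l++,r--
[3,6] 'o'=='o' → l++,r--
[4,5] 'q'=='q' → l++,r--

palindrome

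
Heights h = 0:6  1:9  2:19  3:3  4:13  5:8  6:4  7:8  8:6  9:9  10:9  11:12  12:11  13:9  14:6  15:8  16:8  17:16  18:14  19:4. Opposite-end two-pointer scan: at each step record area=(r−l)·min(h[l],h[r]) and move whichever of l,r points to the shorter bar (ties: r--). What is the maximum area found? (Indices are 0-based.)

max area = 240

[0,19] min(6,4)*19=76 best=76 * → r--
[0,18] min(6,14)*18=108 best=108 * → l++
[1,18] min(9,14)*17=153 best=153 * → l++
[2,18] min(19,14)*16=224 best=224 * → r--
[2,17] min(19,16)*15=240 best=240 * → r--
[2,16] min(19,8)*14=112 best=240 → r--
[2,15] min(19,8)*13=104 best=240 → r--
[2,14] min(19,6)*12=72 best=240 → r--
[2,13] min(19,9)*11=99 best=240 → r--
[2,12] min(19,11)*10=110 best=240 → r--
[2,11] min(19,12)*9=108 best=240 → r--
[2,10] min(19,9)*8=72 best=240 → r--
[2,9] min(19,9)*7=63 best=240 → r--
[2,8] min(19,6)*6=36 best=240 → r--
[2,7] min(19,8)*5=40 best=240 → r--
[2,6] min(19,4)*4=16 best=240 → r--
[2,5] min(19,8)*3=24 best=240 → r--
[2,4] min(19,13)*2=26 best=240 → r--
[2,3] min(19,3)*1=3 best=240 → r--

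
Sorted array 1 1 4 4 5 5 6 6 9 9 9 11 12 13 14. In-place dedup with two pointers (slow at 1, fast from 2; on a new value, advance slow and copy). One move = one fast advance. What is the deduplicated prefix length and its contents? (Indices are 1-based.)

length 9; prefix = [1, 4, 5, 6, 9, 11, 12, 13, 14]

(s=1,f=2) a[fast]=1=a[slow] dup → fast++
(s=1,f=3) a[fast]=4≠a[slow]=1 write a[2]=4 → slow++,fast++
(s=2,f=4) a[fast]=4=a[slow] dup → fast++
(s=2,f=5) a[fast]=5≠a[slow]=4 write a[3]=5 → slow++,fast++
(s=3,f=6) a[fast]=5=a[slow] dup → fast++
(s=3,f=7) a[fast]=6≠a[slow]=5 write a[4]=6 → slow++,fast++
(s=4,f=8) a[fast]=6=a[slow] dup → fast++
(s=4,f=9) a[fast]=9≠a[slow]=6 write a[5]=9 → slow++,fast++
(s=5,f=10) a[fast]=9=a[slow] dup → fast++
(s=5,f=11) a[fast]=9=a[slow] dup → fast++
(s=5,f=12) a[fast]=11≠a[slow]=9 write a[6]=11 → slow++,fast++
(s=6,f=13) a[fast]=12≠a[slow]=11 write a[7]=12 → slow++,fast++
(s=7,f=14) a[fast]=13≠a[slow]=12 write a[8]=13 → slow++,fast++
(s=8,f=15) a[fast]=14≠a[slow]=13 write a[9]=14 → slow++,fast++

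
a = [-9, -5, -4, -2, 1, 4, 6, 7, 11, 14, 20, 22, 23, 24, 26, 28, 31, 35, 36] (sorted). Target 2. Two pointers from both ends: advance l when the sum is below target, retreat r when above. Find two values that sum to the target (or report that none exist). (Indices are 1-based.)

(-9, 11)

[1,19] -9+36=27 >2 → r--
[1,18] -9+35=26 >2 → r--
[1,17] -9+31=22 >2 → r--
[1,16] -9+28=19 >2 → r--
[1,15] -9+26=17 >2 → r--
[1,14] -9+24=15 >2 → r--
[1,13] -9+23=14 >2 → r--
[1,12] -9+22=13 >2 → r--
[1,11] -9+20=11 >2 → r--
[1,10] -9+14=5 >2 → r--
[1,9] -9+11=2 → found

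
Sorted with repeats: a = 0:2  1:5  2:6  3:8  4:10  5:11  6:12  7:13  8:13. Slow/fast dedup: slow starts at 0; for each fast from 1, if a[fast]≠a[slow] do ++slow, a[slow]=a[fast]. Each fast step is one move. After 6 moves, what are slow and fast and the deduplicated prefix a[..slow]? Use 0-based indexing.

slow=0 fast=1: a[fast]=5≠a[slow]=2 write a[1]=5, slow++,fast++
slow=1 fast=2: a[fast]=6≠a[slow]=5 write a[2]=6, slow++,fast++
slow=2 fast=3: a[fast]=8≠a[slow]=6 write a[3]=8, slow++,fast++
slow=3 fast=4: a[fast]=10≠a[slow]=8 write a[4]=10, slow++,fast++
slow=4 fast=5: a[fast]=11≠a[slow]=10 write a[5]=11, slow++,fast++
slow=5 fast=6: a[fast]=12≠a[slow]=11 write a[6]=12, slow++,fast++

slow=6, fast=7, prefix=[2, 5, 6, 8, 10, 11, 12]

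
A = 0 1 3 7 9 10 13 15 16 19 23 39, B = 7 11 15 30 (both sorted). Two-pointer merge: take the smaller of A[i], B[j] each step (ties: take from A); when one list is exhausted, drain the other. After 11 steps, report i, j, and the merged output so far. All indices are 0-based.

i=8, j=3, merged so far=[0, 1, 3, 7, 7, 9, 10, 11, 13, 15, 15]

[i=0,j=0] A[i]=0<=B[j]=7 take 0 → i++
[i=1,j=0] A[i]=1<=B[j]=7 take 1 → i++
[i=2,j=0] A[i]=3<=B[j]=7 take 3 → i++
[i=3,j=0] A[i]=7<=B[j]=7 take 7 → i++
[i=4,j=0] A[i]=9>B[j]=7 take 7 → j++
[i=4,j=1] A[i]=9<=B[j]=11 take 9 → i++
[i=5,j=1] A[i]=10<=B[j]=11 take 10 → i++
[i=6,j=1] A[i]=13>B[j]=11 take 11 → j++
[i=6,j=2] A[i]=13<=B[j]=15 take 13 → i++
[i=7,j=2] A[i]=15<=B[j]=15 take 15 → i++
[i=8,j=2] A[i]=16>B[j]=15 take 15 → j++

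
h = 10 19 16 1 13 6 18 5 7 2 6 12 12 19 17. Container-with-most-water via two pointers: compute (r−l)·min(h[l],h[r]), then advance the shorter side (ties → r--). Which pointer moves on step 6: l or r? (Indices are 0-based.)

l=0 r=14: min(10,17)*14=140 best=140 *, l++
l=1 r=14: min(19,17)*13=221 best=221 *, r--
l=1 r=13: min(19,19)*12=228 best=228 *, r--
l=1 r=12: min(19,12)*11=132 best=228, r--
l=1 r=11: min(19,12)*10=120 best=228, r--
l=1 r=10: min(19,6)*9=54 best=228, r--

r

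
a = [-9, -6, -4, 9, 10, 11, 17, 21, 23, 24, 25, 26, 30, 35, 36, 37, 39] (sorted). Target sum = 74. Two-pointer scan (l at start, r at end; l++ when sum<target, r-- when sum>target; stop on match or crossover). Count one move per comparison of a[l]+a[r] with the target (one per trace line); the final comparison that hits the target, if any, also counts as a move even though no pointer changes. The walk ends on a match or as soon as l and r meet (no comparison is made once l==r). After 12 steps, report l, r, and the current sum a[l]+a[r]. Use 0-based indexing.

l=12, r=16, sum=69

[0,16] -9+39=30 <74 → l++
[1,16] -6+39=33 <74 → l++
[2,16] -4+39=35 <74 → l++
[3,16] 9+39=48 <74 → l++
[4,16] 10+39=49 <74 → l++
[5,16] 11+39=50 <74 → l++
[6,16] 17+39=56 <74 → l++
[7,16] 21+39=60 <74 → l++
[8,16] 23+39=62 <74 → l++
[9,16] 24+39=63 <74 → l++
[10,16] 25+39=64 <74 → l++
[11,16] 26+39=65 <74 → l++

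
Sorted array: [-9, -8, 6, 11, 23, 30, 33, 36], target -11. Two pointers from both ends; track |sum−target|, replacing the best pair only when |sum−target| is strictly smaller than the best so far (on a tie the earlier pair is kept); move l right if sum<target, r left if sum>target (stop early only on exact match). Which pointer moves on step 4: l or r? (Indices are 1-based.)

r

[1,8] -9+36=27 d=38 * → r--
[1,7] -9+33=24 d=35 * → r--
[1,6] -9+30=21 d=32 * → r--
[1,5] -9+23=14 d=25 * → r--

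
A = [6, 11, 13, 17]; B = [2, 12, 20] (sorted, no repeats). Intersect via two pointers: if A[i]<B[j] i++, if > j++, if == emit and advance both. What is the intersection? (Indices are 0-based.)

intersection = []

i=0 j=0: 6>2, j++
i=0 j=1: 6<12, i++
i=1 j=1: 11<12, i++
i=2 j=1: 13>12, j++
i=2 j=2: 13<20, i++
i=3 j=2: 17<20, i++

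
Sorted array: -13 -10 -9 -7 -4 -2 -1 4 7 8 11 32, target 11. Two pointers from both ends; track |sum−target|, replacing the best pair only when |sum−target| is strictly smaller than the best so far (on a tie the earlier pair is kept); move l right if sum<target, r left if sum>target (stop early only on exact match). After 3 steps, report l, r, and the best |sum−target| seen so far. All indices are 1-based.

[1,12] -13+32=19 d=8 * → r--
[1,11] -13+11=-2 d=13 → l++
[2,11] -10+11=1 d=10 → l++

l=3, r=11, best |Δ|=8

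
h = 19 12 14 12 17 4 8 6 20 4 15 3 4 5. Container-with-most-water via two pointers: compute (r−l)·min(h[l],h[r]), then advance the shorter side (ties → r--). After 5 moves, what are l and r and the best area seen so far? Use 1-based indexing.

l=1, r=9, best area=150

l=1 r=14: min(19,5)*13=65 best=65 *, r--
l=1 r=13: min(19,4)*12=48 best=65, r--
l=1 r=12: min(19,3)*11=33 best=65, r--
l=1 r=11: min(19,15)*10=150 best=150 *, r--
l=1 r=10: min(19,4)*9=36 best=150, r--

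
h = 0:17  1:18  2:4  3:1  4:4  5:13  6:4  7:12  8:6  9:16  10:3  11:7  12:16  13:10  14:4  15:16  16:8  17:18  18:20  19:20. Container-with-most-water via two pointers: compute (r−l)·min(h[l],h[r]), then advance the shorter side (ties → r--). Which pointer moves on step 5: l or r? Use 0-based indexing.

l

l=0 r=19: min(17,20)*19=323 best=323 *, l++
l=1 r=19: min(18,20)*18=324 best=324 *, l++
l=2 r=19: min(4,20)*17=68 best=324, l++
l=3 r=19: min(1,20)*16=16 best=324, l++
l=4 r=19: min(4,20)*15=60 best=324, l++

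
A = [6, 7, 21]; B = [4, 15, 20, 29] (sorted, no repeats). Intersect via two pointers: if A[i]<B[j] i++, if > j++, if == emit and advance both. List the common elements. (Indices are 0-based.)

i=0 j=0: 6>4, j++
i=0 j=1: 6<15, i++
i=1 j=1: 7<15, i++
i=2 j=1: 21>15, j++
i=2 j=2: 21>20, j++
i=2 j=3: 21<29, i++

intersection = []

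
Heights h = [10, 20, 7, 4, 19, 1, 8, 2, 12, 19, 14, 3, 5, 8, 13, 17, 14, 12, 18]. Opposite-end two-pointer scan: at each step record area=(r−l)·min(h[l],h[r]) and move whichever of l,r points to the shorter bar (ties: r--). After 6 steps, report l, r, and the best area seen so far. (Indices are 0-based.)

l=0 r=18: min(10,18)*18=180 best=180 *, l++
l=1 r=18: min(20,18)*17=306 best=306 *, r--
l=1 r=17: min(20,12)*16=192 best=306, r--
l=1 r=16: min(20,14)*15=210 best=306, r--
l=1 r=15: min(20,17)*14=238 best=306, r--
l=1 r=14: min(20,13)*13=169 best=306, r--

l=1, r=13, best area=306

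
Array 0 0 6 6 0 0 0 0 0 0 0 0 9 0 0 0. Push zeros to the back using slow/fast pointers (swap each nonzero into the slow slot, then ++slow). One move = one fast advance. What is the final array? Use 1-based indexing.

slow=1 fast=1: a[fast]=0, fast++
slow=1 fast=2: a[fast]=0, fast++
slow=1 fast=3: a[fast]=6≠0 swap→a[1]=6, slow++,fast++
slow=2 fast=4: a[fast]=6≠0 swap→a[2]=6, slow++,fast++
slow=3 fast=5: a[fast]=0, fast++
slow=3 fast=6: a[fast]=0, fast++
slow=3 fast=7: a[fast]=0, fast++
slow=3 fast=8: a[fast]=0, fast++
slow=3 fast=9: a[fast]=0, fast++
slow=3 fast=10: a[fast]=0, fast++
slow=3 fast=11: a[fast]=0, fast++
slow=3 fast=12: a[fast]=0, fast++
slow=3 fast=13: a[fast]=9≠0 swap→a[3]=9, slow++,fast++
slow=4 fast=14: a[fast]=0, fast++
slow=4 fast=15: a[fast]=0, fast++
slow=4 fast=16: a[fast]=0, fast++

[6, 6, 9, 0, 0, 0, 0, 0, 0, 0, 0, 0, 0, 0, 0, 0]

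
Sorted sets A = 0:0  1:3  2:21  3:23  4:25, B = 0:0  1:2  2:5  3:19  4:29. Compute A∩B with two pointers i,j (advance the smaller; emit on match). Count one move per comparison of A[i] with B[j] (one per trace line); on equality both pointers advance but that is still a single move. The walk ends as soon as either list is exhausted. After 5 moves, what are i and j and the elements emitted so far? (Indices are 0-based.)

[i=0,j=0] 0==0 emit → i++,j++
[i=1,j=1] 3>2 → j++
[i=1,j=2] 3<5 → i++
[i=2,j=2] 21>5 → j++
[i=2,j=3] 21>19 → j++

i=2, j=4, emitted=[0]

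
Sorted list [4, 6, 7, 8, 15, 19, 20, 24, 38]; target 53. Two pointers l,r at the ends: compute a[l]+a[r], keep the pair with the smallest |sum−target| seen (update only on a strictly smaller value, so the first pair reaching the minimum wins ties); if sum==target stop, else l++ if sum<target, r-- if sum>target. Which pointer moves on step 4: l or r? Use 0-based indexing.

[0,8] 4+38=42 d=11 * → l++
[1,8] 6+38=44 d=9 * → l++
[2,8] 7+38=45 d=8 * → l++
[3,8] 8+38=46 d=7 * → l++

l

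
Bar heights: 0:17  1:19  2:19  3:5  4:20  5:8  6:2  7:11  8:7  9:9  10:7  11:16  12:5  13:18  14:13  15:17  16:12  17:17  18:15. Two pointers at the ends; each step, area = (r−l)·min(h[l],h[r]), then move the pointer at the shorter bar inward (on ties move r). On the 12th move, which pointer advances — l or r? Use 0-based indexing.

[0,18] min(17,15)*18=270 best=270 * → r--
[0,17] min(17,17)*17=289 best=289 * → r--
[0,16] min(17,12)*16=192 best=289 → r--
[0,15] min(17,17)*15=255 best=289 → r--
[0,14] min(17,13)*14=182 best=289 → r--
[0,13] min(17,18)*13=221 best=289 → l++
[1,13] min(19,18)*12=216 best=289 → r--
[1,12] min(19,5)*11=55 best=289 → r--
[1,11] min(19,16)*10=160 best=289 → r--
[1,10] min(19,7)*9=63 best=289 → r--
[1,9] min(19,9)*8=72 best=289 → r--
[1,8] min(19,7)*7=49 best=289 → r--

r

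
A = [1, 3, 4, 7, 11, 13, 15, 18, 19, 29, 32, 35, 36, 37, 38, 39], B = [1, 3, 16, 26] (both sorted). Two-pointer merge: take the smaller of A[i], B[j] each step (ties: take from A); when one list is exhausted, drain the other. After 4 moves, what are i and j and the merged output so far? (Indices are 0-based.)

i=2, j=2, merged so far=[1, 1, 3, 3]

i=0 j=0: A[i]=1<=B[j]=1 take 1, i++
i=1 j=0: A[i]=3>B[j]=1 take 1, j++
i=1 j=1: A[i]=3<=B[j]=3 take 3, i++
i=2 j=1: A[i]=4>B[j]=3 take 3, j++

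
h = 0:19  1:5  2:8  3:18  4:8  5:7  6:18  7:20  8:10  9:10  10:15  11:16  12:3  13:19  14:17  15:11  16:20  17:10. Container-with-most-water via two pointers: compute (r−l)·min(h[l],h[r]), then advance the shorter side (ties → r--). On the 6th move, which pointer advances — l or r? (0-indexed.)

l=0 r=17: min(19,10)*17=170 best=170 *, r--
l=0 r=16: min(19,20)*16=304 best=304 *, l++
l=1 r=16: min(5,20)*15=75 best=304, l++
l=2 r=16: min(8,20)*14=112 best=304, l++
l=3 r=16: min(18,20)*13=234 best=304, l++
l=4 r=16: min(8,20)*12=96 best=304, l++

l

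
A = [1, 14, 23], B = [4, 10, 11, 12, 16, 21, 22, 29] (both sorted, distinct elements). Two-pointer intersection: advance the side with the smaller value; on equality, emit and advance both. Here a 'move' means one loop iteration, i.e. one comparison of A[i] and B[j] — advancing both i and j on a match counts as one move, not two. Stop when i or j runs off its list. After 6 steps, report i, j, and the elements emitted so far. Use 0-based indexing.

i=0 j=0: 1<4, i++
i=1 j=0: 14>4, j++
i=1 j=1: 14>10, j++
i=1 j=2: 14>11, j++
i=1 j=3: 14>12, j++
i=1 j=4: 14<16, i++

i=2, j=4, emitted=[]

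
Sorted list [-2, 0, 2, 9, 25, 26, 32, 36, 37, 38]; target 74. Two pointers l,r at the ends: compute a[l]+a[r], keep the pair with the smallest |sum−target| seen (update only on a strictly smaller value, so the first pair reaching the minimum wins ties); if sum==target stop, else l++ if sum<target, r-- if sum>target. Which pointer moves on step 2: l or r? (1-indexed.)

l

l=1 r=10: -2+38=36 d=38 *, l++
l=2 r=10: 0+38=38 d=36 *, l++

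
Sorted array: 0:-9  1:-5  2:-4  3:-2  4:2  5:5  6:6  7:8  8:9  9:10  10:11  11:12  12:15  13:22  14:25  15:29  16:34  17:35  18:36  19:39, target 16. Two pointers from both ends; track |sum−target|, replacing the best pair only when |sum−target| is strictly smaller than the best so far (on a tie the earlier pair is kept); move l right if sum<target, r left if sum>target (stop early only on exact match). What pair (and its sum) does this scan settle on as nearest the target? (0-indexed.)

l=0 r=19: -9+39=30 d=14 *, r--
l=0 r=18: -9+36=27 d=11 *, r--
l=0 r=17: -9+35=26 d=10 *, r--
l=0 r=16: -9+34=25 d=9 *, r--
l=0 r=15: -9+29=20 d=4 *, r--
l=0 r=14: -9+25=16 d=0 *, stop

pair (-9, 25) with sum 16 (|Δ|=0)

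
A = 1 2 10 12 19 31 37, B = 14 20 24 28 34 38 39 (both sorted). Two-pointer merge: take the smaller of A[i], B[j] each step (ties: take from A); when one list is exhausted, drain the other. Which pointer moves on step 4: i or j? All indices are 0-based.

i=0 j=0: A[i]=1<=B[j]=14 take 1, i++
i=1 j=0: A[i]=2<=B[j]=14 take 2, i++
i=2 j=0: A[i]=10<=B[j]=14 take 10, i++
i=3 j=0: A[i]=12<=B[j]=14 take 12, i++

i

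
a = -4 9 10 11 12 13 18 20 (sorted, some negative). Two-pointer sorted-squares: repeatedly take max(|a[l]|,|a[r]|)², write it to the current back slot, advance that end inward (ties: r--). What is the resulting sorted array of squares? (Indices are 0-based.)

[0,7] |-4|<=|20| out[7]=400 → r--
[0,6] |-4|<=|18| out[6]=324 → r--
[0,5] |-4|<=|13| out[5]=169 → r--
[0,4] |-4|<=|12| out[4]=144 → r--
[0,3] |-4|<=|11| out[3]=121 → r--
[0,2] |-4|<=|10| out[2]=100 → r--
[0,1] |-4|<=|9| out[1]=81 → r--
[0,0] |-4|<=|-4| out[0]=16 → r--

[16, 81, 100, 121, 144, 169, 324, 400]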